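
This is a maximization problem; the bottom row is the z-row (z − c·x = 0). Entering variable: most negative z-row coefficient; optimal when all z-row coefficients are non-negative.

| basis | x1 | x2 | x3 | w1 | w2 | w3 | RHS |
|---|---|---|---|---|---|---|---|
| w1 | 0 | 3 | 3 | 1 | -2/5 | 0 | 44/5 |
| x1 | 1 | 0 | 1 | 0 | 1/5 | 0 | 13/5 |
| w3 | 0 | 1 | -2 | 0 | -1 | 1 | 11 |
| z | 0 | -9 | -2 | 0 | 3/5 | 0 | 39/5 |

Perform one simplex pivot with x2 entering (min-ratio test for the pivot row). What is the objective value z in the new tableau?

Ratio test on column x2 — row 1: (44/5)/3 = 44/15; row 2: entry 0 ≤ 0; row 3: 11/1 = 11. Minimum is 44/15 at row 1 (w1 leaves); pivot element 3.
Pivot on row 1; the z-row RHS becomes 39/5 − (-9)·(44/15) = 171/5.

171/5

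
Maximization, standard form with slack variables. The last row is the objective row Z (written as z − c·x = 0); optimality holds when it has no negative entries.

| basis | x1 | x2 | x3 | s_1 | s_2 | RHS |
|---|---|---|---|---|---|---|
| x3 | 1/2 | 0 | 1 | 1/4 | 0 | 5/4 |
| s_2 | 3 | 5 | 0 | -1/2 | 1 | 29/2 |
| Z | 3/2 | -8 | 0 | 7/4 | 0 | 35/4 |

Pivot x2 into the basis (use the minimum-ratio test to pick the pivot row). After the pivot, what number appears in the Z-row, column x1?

63/10

Ratio test on column x2 — row 1: entry 0 ≤ 0; row 2: (29/2)/5 = 29/10. Minimum is 29/10 at row 2 (s_2 leaves); pivot element 5.
Divide row 2 by 5; eliminate column x2 from the other rows.
Z-row update in column x1: 3/2 − (-8)·(3/5) = 63/10.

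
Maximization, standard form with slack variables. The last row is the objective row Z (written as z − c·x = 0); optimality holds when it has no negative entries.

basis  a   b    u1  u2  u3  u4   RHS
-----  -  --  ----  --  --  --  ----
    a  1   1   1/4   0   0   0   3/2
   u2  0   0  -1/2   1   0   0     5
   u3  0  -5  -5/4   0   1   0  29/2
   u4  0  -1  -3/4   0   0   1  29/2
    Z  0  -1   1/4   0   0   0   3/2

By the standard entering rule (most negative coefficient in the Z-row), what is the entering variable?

b

Negative Z-row entries: b: -1.
The most negative is -1 in column b, so b enters.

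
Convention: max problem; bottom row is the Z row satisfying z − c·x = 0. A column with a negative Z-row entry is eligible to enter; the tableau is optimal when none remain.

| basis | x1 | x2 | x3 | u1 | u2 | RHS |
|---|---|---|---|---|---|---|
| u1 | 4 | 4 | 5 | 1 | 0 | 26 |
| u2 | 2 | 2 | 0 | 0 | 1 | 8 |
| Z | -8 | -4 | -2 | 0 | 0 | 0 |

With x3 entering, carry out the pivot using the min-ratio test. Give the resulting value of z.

Ratio test on column x3 — row 1: 26/5 = 26/5; row 2: entry 0 ≤ 0. Minimum is 26/5 at row 1 (u1 leaves); pivot element 5.
Pivot on row 1; the Z-row RHS becomes 0 − (-2)·(26/5) = 52/5.

52/5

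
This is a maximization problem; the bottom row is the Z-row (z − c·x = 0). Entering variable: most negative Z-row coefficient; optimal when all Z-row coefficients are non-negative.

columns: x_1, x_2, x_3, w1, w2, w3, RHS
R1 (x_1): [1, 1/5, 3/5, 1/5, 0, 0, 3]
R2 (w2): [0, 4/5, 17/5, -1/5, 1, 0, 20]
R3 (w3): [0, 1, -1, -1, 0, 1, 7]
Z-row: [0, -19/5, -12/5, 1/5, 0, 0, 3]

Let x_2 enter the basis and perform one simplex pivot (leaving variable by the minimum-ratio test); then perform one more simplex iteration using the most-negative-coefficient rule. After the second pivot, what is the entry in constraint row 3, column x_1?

5/4

Ratio test on column x_2 — row 1: 3/(1/5) = 15; row 2: 20/(4/5) = 25; row 3: 7/1 = 7. Minimum is 7 at row 3 (w3 leaves); pivot element 1.
Divide row 3 by 1; eliminate column x_2 from the other rows.
Second iteration: most negative Z-row entry is -31/5 in column x_3, so x_3 enters.
Ratio test on column x_3 — row 1: (8/5)/(4/5) = 2; row 2: (72/5)/(21/5) = 24/7; row 3: entry -1 ≤ 0. Minimum is 2 at row 1 (x_1 leaves); pivot element 4/5.
Divide row 1 by 4/5; eliminate column x_3 from the other rows.
After both pivots, the entry at constraint row 3, column x_1 is 5/4.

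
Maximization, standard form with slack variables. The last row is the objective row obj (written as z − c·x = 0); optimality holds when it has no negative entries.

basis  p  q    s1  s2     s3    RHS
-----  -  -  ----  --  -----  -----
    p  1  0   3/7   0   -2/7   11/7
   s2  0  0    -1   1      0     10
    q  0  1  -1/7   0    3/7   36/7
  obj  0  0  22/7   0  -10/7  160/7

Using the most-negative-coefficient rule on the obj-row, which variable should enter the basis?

Negative obj-row entries: s3: -10/7.
The most negative is -10/7 in column s3, so s3 enters.

s3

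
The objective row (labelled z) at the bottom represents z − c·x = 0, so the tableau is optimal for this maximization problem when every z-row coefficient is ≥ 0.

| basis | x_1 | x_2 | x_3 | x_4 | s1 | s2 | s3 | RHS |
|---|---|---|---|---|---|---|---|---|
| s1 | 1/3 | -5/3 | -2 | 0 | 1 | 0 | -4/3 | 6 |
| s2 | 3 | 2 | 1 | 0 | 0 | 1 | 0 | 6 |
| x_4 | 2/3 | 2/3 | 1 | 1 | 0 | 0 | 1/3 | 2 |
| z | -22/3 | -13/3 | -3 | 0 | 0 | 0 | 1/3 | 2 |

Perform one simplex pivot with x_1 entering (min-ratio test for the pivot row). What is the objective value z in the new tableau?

Ratio test on column x_1 — row 1: 6/(1/3) = 18; row 2: 6/3 = 2; row 3: 2/(2/3) = 3. Minimum is 2 at row 2 (s2 leaves); pivot element 3.
Pivot on row 2; the z-row RHS becomes 2 − (-22/3)·2 = 50/3.

50/3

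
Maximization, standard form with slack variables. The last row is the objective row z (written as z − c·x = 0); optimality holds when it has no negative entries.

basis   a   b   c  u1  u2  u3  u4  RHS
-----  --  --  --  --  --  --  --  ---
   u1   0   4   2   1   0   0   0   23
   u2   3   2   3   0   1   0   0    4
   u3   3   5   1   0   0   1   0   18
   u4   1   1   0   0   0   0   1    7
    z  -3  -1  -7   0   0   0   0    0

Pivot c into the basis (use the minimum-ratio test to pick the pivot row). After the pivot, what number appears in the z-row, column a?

4

Ratio test on column c — row 1: 23/2 = 23/2; row 2: 4/3 = 4/3; row 3: 18/1 = 18; row 4: entry 0 ≤ 0. Minimum is 4/3 at row 2 (u2 leaves); pivot element 3.
Divide row 2 by 3; eliminate column c from the other rows.
z-row update in column a: -3 − (-7)·1 = 4.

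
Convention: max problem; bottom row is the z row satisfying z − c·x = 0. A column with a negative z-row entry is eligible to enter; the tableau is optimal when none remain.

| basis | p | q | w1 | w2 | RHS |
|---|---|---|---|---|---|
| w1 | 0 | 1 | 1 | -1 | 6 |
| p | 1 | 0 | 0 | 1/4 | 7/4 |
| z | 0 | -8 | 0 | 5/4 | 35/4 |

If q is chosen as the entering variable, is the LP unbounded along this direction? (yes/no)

Column q has positive entries in row(s) 1, so the ratio test bounds it — not unbounded.

no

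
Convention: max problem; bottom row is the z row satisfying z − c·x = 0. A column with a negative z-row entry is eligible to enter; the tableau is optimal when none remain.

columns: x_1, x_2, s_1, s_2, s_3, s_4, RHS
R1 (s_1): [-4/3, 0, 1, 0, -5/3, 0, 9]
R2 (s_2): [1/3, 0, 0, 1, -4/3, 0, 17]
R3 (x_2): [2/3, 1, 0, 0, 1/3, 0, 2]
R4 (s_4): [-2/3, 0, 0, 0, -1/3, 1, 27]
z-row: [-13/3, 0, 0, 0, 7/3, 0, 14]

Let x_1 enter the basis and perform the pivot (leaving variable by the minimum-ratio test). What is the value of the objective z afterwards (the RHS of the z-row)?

27

Ratio test on column x_1 — row 1: entry -4/3 ≤ 0; row 2: 17/(1/3) = 51; row 3: 2/(2/3) = 3; row 4: entry -2/3 ≤ 0. Minimum is 3 at row 3 (x_2 leaves); pivot element 2/3.
Pivot on row 3; the z-row RHS becomes 14 − (-13/3)·3 = 27.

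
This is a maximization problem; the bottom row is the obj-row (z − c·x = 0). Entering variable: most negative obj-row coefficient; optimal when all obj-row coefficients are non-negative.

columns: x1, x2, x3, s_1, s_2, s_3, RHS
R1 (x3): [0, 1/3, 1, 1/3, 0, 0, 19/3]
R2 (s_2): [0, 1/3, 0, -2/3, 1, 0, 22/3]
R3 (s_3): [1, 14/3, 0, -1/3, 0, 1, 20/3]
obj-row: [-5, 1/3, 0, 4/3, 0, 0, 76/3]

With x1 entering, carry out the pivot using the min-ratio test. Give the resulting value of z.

176/3

Ratio test on column x1 — row 1: entry 0 ≤ 0; row 2: entry 0 ≤ 0; row 3: (20/3)/1 = 20/3. Minimum is 20/3 at row 3 (s_3 leaves); pivot element 1.
Pivot on row 3; the obj-row RHS becomes 76/3 − (-5)·(20/3) = 176/3.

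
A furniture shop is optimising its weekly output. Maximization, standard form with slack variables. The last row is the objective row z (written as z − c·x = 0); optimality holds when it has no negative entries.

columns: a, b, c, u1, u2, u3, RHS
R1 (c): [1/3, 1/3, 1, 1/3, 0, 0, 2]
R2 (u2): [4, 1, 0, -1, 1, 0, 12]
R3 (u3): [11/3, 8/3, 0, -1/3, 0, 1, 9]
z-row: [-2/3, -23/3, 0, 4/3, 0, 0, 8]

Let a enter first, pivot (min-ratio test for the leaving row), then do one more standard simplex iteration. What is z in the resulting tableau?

Ratio test on column a — row 1: 2/(1/3) = 6; row 2: 12/4 = 3; row 3: 9/(11/3) = 27/11. Minimum is 27/11 at row 3 (u3 leaves); pivot element 11/3.
Pivot on row 3; the z-row RHS becomes 8 − (-2/3)·(27/11) = 106/11.
Next entering variable (most negative z-row entry -79/11): b.
Ratio test on column b — row 1: (13/11)/(1/11) = 13; row 2: entry -21/11 ≤ 0; row 3: (27/11)/(8/11) = 27/8. Minimum is 27/8 at row 3 (a leaves); pivot element 8/11.
After the second pivot the z-row RHS is 106/11 − (-79/11)·(27/8) = 271/8.

271/8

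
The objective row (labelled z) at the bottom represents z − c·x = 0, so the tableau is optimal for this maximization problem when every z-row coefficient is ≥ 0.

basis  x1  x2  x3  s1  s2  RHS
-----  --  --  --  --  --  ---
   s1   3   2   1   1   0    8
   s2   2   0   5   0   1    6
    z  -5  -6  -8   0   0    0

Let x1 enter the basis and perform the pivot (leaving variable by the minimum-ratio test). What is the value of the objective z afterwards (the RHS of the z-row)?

Ratio test on column x1 — row 1: 8/3 = 8/3; row 2: 6/2 = 3. Minimum is 8/3 at row 1 (s1 leaves); pivot element 3.
Pivot on row 1; the z-row RHS becomes 0 − (-5)·(8/3) = 40/3.

40/3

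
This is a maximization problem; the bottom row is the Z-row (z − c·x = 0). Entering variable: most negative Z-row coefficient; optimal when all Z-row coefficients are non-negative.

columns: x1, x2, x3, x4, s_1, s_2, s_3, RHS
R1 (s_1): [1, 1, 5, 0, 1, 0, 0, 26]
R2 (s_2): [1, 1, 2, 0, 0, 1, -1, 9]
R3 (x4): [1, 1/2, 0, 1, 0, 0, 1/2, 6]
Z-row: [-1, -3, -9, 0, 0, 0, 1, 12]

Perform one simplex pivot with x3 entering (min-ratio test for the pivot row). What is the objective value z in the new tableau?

Ratio test on column x3 — row 1: 26/5 = 26/5; row 2: 9/2 = 9/2; row 3: entry 0 ≤ 0. Minimum is 9/2 at row 2 (s_2 leaves); pivot element 2.
Pivot on row 2; the Z-row RHS becomes 12 − (-9)·(9/2) = 105/2.

105/2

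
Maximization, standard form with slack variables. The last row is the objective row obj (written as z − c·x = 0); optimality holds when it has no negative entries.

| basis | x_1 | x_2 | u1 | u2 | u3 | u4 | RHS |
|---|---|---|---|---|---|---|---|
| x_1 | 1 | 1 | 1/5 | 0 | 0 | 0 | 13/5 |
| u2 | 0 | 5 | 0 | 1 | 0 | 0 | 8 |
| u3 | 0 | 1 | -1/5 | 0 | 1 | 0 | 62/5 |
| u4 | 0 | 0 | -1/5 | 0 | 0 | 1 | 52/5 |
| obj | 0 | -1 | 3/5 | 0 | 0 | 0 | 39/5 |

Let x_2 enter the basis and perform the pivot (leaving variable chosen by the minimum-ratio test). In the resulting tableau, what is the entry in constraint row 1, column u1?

1/5

Ratio test on column x_2 — row 1: (13/5)/1 = 13/5; row 2: 8/5 = 8/5; row 3: (62/5)/1 = 62/5; row 4: entry 0 ≤ 0. Minimum is 8/5 at row 2 (u2 leaves); pivot element 5.
Divide row 2 by 5; eliminate column x_2 from the other rows.
Row 1 update in column u1: 1/5 − 1·0 = 1/5.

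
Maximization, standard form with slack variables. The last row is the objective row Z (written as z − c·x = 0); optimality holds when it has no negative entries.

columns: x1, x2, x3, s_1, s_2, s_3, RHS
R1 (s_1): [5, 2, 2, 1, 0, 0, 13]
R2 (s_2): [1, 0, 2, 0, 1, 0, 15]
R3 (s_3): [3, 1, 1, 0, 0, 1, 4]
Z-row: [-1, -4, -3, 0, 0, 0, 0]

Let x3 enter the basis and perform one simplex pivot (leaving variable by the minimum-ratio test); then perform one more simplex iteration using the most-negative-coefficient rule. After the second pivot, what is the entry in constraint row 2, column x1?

Ratio test on column x3 — row 1: 13/2 = 13/2; row 2: 15/2 = 15/2; row 3: 4/1 = 4. Minimum is 4 at row 3 (s_3 leaves); pivot element 1.
Divide row 3 by 1; eliminate column x3 from the other rows.
Second iteration: most negative Z-row entry is -1 in column x2, so x2 enters.
Ratio test on column x2 — row 1: entry 0 ≤ 0; row 2: entry -2 ≤ 0; row 3: 4/1 = 4. Minimum is 4 at row 3 (x3 leaves); pivot element 1.
Divide row 3 by 1; eliminate column x2 from the other rows.
After both pivots, the entry at constraint row 2, column x1 is 1.

1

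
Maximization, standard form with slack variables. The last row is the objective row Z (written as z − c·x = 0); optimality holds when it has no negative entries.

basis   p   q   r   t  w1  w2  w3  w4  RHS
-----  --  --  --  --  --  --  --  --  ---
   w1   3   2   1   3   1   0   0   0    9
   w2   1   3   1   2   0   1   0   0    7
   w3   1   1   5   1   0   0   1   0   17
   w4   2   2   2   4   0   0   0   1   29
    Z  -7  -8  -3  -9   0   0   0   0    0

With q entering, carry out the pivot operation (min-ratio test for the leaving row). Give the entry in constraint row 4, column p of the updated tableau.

4/3

Ratio test on column q — row 1: 9/2 = 9/2; row 2: 7/3 = 7/3; row 3: 17/1 = 17; row 4: 29/2 = 29/2. Minimum is 7/3 at row 2 (w2 leaves); pivot element 3.
Divide row 2 by 3; eliminate column q from the other rows.
Row 4 update in column p: 2 − 2·(1/3) = 4/3.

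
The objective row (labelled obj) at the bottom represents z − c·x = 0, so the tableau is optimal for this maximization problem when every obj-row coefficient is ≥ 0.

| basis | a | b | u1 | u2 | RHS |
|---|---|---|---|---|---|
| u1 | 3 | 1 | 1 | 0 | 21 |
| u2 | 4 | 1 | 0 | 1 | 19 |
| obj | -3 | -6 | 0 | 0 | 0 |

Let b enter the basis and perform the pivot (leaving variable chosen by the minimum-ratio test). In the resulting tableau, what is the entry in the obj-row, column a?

21

Ratio test on column b — row 1: 21/1 = 21; row 2: 19/1 = 19. Minimum is 19 at row 2 (u2 leaves); pivot element 1.
Divide row 2 by 1; eliminate column b from the other rows.
obj-row update in column a: -3 − (-6)·4 = 21.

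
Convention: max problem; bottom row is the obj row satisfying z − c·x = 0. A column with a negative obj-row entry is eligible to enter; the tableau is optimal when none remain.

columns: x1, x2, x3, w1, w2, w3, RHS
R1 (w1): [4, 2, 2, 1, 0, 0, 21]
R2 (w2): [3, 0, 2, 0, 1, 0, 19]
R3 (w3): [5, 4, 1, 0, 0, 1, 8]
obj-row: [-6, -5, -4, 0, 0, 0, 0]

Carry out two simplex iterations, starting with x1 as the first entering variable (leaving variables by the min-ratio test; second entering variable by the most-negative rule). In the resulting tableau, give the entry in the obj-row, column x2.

11

Ratio test on column x1 — row 1: 21/4 = 21/4; row 2: 19/3 = 19/3; row 3: 8/5 = 8/5. Minimum is 8/5 at row 3 (w3 leaves); pivot element 5.
Divide row 3 by 5; eliminate column x1 from the other rows.
Second iteration: most negative obj-row entry is -14/5 in column x3, so x3 enters.
Ratio test on column x3 — row 1: (73/5)/(6/5) = 73/6; row 2: (71/5)/(7/5) = 71/7; row 3: (8/5)/(1/5) = 8. Minimum is 8 at row 3 (x1 leaves); pivot element 1/5.
Divide row 3 by 1/5; eliminate column x3 from the other rows.
After both pivots, the entry at the obj-row, column x2 is 11.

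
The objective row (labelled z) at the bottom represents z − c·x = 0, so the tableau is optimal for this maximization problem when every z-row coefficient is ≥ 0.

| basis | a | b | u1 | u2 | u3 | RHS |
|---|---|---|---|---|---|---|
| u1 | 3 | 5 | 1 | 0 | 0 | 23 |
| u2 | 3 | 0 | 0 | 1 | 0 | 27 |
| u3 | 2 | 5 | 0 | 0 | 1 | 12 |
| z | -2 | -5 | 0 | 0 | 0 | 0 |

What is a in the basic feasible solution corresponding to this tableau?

0

a is not in the basis, so in the current basic feasible solution a = 0.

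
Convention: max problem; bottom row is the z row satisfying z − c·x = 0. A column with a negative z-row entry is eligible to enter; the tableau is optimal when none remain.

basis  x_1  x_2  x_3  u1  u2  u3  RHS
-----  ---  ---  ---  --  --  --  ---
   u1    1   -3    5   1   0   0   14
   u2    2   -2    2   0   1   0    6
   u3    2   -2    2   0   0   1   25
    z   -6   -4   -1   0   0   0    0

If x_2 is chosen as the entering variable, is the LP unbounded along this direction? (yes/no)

Every constraint-row entry in column x_2 is ≤ 0, so increasing x_2 is unbounded.

yes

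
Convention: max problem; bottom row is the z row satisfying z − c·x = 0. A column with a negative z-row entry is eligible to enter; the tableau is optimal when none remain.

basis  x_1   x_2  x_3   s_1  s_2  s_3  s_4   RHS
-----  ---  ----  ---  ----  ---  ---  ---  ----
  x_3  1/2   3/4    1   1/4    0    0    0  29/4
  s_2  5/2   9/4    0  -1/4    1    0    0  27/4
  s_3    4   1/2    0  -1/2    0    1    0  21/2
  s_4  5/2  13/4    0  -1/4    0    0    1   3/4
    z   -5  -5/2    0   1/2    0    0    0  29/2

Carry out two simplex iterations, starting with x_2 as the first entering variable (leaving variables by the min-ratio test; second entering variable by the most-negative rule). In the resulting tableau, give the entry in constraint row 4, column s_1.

Ratio test on column x_2 — row 1: (29/4)/(3/4) = 29/3; row 2: (27/4)/(9/4) = 3; row 3: (21/2)/(1/2) = 21; row 4: (3/4)/(13/4) = 3/13. Minimum is 3/13 at row 4 (s_4 leaves); pivot element 13/4.
Divide row 4 by 13/4; eliminate column x_2 from the other rows.
Second iteration: most negative z-row entry is -40/13 in column x_1, so x_1 enters.
Ratio test on column x_1 — row 1: entry -1/13 ≤ 0; row 2: (81/13)/(10/13) = 81/10; row 3: (135/13)/(47/13) = 135/47; row 4: (3/13)/(10/13) = 3/10. Minimum is 3/10 at row 4 (x_2 leaves); pivot element 10/13.
Divide row 4 by 10/13; eliminate column x_1 from the other rows.
After both pivots, the entry at constraint row 4, column s_1 is -1/10.

-1/10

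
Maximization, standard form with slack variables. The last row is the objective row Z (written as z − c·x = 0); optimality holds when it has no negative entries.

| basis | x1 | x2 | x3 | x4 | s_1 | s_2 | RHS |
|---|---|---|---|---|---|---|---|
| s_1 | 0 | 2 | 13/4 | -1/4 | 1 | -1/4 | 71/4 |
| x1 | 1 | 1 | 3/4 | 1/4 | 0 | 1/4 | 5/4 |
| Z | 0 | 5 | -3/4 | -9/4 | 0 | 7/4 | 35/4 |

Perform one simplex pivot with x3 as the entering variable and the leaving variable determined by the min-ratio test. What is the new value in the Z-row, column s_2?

2

Ratio test on column x3 — row 1: (71/4)/(13/4) = 71/13; row 2: (5/4)/(3/4) = 5/3. Minimum is 5/3 at row 2 (x1 leaves); pivot element 3/4.
Divide row 2 by 3/4; eliminate column x3 from the other rows.
Z-row update in column s_2: 7/4 − (-3/4)·(1/3) = 2.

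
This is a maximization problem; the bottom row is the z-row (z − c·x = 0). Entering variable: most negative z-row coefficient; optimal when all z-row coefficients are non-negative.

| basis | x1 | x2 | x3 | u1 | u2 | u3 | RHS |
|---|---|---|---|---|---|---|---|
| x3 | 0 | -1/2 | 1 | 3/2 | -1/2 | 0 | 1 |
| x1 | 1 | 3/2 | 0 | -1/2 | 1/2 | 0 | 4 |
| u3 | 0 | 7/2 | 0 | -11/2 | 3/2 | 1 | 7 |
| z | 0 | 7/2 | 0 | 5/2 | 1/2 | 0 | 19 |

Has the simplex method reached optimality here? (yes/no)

yes

Every z-row coefficient is ≥ 0, so the tableau is optimal.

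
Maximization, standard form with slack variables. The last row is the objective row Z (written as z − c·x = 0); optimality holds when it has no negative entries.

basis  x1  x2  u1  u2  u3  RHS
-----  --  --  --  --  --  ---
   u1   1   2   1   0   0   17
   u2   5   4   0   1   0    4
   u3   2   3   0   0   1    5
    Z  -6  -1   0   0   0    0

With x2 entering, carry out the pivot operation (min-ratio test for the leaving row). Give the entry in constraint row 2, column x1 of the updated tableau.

Ratio test on column x2 — row 1: 17/2 = 17/2; row 2: 4/4 = 1; row 3: 5/3 = 5/3. Minimum is 1 at row 2 (u2 leaves); pivot element 4.
Divide row 2 by 4; eliminate column x2 from the other rows.
In the new row 2, the x1 entry is the old entry divided by the pivot: 5/4 = 5/4.

5/4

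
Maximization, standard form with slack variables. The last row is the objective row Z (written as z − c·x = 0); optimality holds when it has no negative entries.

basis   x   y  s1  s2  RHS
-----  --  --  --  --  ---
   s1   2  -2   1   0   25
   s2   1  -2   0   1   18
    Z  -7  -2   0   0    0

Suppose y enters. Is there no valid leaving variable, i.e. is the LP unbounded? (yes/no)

Every constraint-row entry in column y is ≤ 0, so increasing y is unbounded.

yes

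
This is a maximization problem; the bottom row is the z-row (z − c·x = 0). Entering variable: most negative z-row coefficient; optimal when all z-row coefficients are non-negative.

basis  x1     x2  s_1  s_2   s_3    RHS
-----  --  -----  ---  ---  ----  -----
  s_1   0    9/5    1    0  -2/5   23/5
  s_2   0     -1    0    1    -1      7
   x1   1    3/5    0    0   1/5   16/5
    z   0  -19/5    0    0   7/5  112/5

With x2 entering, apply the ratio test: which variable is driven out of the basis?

Column x2 entries and ratios — s_1: (23/5)/(9/5) = 23/9; s_2: -1 ≤ 0, skip; x1: (16/5)/(3/5) = 16/3.
Smallest ratio is 23/9 in the row of s_1, so s_1 leaves.

s_1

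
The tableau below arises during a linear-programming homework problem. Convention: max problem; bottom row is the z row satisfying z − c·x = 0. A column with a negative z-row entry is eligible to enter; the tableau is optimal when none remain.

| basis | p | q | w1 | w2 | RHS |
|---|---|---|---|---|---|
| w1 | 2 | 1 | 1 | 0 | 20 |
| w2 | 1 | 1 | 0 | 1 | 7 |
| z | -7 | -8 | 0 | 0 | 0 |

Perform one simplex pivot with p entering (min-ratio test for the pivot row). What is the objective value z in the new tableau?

49

Ratio test on column p — row 1: 20/2 = 10; row 2: 7/1 = 7. Minimum is 7 at row 2 (w2 leaves); pivot element 1.
Pivot on row 2; the z-row RHS becomes 0 − (-7)·7 = 49.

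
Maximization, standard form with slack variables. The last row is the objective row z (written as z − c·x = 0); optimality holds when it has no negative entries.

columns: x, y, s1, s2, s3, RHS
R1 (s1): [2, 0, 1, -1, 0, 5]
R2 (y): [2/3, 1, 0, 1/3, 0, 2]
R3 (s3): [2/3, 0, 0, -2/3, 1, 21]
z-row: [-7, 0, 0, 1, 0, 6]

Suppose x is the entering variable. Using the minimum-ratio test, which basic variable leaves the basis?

Column x entries and ratios — s1: 5/2 = 5/2; y: 2/(2/3) = 3; s3: 21/(2/3) = 63/2.
Smallest ratio is 5/2 in the row of s1, so s1 leaves.

s1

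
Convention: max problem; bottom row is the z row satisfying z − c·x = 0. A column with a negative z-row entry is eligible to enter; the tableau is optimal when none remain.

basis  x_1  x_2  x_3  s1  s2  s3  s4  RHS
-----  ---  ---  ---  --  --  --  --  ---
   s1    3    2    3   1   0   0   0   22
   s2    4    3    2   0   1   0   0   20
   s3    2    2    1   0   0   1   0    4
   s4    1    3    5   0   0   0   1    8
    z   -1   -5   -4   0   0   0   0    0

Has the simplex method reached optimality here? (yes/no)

no

The z-row has a negative entry -5 in column x_2, so it is not optimal.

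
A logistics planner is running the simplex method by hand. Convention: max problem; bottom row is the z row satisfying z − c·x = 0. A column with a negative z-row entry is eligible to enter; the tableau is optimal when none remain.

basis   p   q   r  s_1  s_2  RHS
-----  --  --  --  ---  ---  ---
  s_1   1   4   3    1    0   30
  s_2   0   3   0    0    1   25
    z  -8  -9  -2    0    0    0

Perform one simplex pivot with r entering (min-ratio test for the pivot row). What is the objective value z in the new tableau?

20

Ratio test on column r — row 1: 30/3 = 10; row 2: entry 0 ≤ 0. Minimum is 10 at row 1 (s_1 leaves); pivot element 3.
Pivot on row 1; the z-row RHS becomes 0 − (-2)·10 = 20.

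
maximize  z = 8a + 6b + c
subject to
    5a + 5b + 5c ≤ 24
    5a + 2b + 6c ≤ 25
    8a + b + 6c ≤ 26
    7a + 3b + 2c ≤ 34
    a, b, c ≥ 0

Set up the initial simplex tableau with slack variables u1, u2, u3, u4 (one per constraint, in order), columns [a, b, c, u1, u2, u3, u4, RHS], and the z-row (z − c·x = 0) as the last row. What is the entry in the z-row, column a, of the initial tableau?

The z-row carries the negated objective coefficients: the a entry is -8.

-8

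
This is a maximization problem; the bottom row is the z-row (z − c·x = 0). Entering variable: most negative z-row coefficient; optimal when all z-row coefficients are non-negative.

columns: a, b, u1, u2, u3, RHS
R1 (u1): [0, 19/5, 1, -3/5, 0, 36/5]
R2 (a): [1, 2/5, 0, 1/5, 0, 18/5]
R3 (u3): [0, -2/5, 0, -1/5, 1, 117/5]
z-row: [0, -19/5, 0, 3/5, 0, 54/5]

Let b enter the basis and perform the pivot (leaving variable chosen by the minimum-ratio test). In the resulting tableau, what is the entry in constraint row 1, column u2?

-3/19

Ratio test on column b — row 1: (36/5)/(19/5) = 36/19; row 2: (18/5)/(2/5) = 9; row 3: entry -2/5 ≤ 0. Minimum is 36/19 at row 1 (u1 leaves); pivot element 19/5.
Divide row 1 by 19/5; eliminate column b from the other rows.
In the new row 1, the u2 entry is the old entry divided by the pivot: (-3/5)/(19/5) = -3/19.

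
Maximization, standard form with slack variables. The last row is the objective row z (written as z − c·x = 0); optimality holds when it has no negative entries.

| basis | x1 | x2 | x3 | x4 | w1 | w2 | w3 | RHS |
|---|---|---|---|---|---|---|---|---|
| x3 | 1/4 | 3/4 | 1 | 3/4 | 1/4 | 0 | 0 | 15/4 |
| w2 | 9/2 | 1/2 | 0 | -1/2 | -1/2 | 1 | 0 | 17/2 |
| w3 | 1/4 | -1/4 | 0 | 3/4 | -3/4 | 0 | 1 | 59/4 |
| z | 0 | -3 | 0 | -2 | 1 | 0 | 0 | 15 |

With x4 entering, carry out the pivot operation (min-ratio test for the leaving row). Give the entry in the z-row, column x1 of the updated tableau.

2/3

Ratio test on column x4 — row 1: (15/4)/(3/4) = 5; row 2: entry -1/2 ≤ 0; row 3: (59/4)/(3/4) = 59/3. Minimum is 5 at row 1 (x3 leaves); pivot element 3/4.
Divide row 1 by 3/4; eliminate column x4 from the other rows.
z-row update in column x1: 0 − (-2)·(1/3) = 2/3.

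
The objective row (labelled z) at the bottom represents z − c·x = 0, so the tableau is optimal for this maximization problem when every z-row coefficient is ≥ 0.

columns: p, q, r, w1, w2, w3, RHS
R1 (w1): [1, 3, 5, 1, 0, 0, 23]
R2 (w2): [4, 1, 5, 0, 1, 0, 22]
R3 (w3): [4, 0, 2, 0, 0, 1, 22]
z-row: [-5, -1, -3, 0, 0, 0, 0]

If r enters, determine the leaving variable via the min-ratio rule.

w2

Column r entries and ratios — w1: 23/5 = 23/5; w2: 22/5 = 22/5; w3: 22/2 = 11.
Smallest ratio is 22/5 in the row of w2, so w2 leaves.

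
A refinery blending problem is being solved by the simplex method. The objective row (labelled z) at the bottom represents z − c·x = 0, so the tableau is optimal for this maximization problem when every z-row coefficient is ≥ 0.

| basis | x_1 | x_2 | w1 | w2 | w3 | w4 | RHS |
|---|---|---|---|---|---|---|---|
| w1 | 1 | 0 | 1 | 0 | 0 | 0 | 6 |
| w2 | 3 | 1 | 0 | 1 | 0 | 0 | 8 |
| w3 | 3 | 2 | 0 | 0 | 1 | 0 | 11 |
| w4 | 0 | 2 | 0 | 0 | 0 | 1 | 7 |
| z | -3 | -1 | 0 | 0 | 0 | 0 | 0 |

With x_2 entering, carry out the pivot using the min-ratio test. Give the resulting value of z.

Ratio test on column x_2 — row 1: entry 0 ≤ 0; row 2: 8/1 = 8; row 3: 11/2 = 11/2; row 4: 7/2 = 7/2. Minimum is 7/2 at row 4 (w4 leaves); pivot element 2.
Pivot on row 4; the z-row RHS becomes 0 − (-1)·(7/2) = 7/2.

7/2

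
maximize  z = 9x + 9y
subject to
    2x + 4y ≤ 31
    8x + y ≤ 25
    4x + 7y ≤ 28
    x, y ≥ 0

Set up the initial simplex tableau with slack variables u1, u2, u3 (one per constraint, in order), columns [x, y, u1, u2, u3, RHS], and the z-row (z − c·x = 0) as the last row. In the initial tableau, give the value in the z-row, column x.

-9

The z-row carries the negated objective coefficients: the x entry is -9.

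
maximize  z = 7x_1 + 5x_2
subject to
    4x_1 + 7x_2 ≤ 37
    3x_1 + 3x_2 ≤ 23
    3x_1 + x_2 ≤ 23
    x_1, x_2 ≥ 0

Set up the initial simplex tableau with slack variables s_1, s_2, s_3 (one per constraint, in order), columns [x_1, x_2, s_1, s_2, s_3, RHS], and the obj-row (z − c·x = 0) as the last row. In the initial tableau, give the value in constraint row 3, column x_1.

Constraint 3 has coefficient 3 on x_1.

3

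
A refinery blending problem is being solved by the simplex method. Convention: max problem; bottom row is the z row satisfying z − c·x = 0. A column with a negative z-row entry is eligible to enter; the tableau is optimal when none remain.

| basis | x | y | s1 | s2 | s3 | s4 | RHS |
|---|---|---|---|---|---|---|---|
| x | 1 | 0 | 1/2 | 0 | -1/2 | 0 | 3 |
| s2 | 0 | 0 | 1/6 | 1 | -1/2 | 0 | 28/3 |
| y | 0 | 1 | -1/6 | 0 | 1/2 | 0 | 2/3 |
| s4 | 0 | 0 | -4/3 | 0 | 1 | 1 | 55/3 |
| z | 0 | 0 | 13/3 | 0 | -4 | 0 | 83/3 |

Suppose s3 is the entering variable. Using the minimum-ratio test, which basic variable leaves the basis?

Column s3 entries and ratios — x: -1/2 ≤ 0, skip; s2: -1/2 ≤ 0, skip; y: (2/3)/(1/2) = 4/3; s4: (55/3)/1 = 55/3.
Smallest ratio is 4/3 in the row of y, so y leaves.

y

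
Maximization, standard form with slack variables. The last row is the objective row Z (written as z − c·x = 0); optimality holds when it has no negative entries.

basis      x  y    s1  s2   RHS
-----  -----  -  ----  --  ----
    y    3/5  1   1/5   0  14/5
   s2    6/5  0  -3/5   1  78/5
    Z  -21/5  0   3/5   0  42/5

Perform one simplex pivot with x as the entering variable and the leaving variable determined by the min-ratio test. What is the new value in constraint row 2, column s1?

-1

Ratio test on column x — row 1: (14/5)/(3/5) = 14/3; row 2: (78/5)/(6/5) = 13. Minimum is 14/3 at row 1 (y leaves); pivot element 3/5.
Divide row 1 by 3/5; eliminate column x from the other rows.
Row 2 update in column s1: -3/5 − (6/5)·(1/3) = -1.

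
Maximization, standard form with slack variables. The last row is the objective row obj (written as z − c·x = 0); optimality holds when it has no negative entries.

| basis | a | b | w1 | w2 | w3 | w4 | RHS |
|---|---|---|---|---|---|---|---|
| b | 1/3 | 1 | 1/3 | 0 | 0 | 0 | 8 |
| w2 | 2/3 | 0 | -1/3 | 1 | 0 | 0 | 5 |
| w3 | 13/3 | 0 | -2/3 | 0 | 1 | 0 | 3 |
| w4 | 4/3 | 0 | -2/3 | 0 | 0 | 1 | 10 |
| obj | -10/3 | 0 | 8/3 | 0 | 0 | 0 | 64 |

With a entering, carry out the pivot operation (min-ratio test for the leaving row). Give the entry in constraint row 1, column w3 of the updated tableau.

-1/13

Ratio test on column a — row 1: 8/(1/3) = 24; row 2: 5/(2/3) = 15/2; row 3: 3/(13/3) = 9/13; row 4: 10/(4/3) = 15/2. Minimum is 9/13 at row 3 (w3 leaves); pivot element 13/3.
Divide row 3 by 13/3; eliminate column a from the other rows.
Row 1 update in column w3: 0 − (1/3)·(3/13) = -1/13.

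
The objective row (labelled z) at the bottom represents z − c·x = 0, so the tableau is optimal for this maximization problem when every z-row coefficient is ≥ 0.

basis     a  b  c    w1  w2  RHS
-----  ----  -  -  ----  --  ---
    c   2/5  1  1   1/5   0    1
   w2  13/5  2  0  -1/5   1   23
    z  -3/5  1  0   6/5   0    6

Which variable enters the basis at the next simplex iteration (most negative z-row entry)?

Negative z-row entries: a: -3/5.
The most negative is -3/5 in column a, so a enters.

a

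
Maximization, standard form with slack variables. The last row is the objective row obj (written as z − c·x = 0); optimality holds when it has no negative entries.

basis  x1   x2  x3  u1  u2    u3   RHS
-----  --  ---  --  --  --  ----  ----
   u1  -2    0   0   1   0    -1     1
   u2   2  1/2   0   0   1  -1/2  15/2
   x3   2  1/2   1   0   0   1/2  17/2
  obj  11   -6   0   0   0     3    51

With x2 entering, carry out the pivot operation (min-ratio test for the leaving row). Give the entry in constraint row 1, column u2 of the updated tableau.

0

Ratio test on column x2 — row 1: entry 0 ≤ 0; row 2: (15/2)/(1/2) = 15; row 3: (17/2)/(1/2) = 17. Minimum is 15 at row 2 (u2 leaves); pivot element 1/2.
Divide row 2 by 1/2; eliminate column x2 from the other rows.
Row 1 update in column u2: 0 − 0·2 = 0.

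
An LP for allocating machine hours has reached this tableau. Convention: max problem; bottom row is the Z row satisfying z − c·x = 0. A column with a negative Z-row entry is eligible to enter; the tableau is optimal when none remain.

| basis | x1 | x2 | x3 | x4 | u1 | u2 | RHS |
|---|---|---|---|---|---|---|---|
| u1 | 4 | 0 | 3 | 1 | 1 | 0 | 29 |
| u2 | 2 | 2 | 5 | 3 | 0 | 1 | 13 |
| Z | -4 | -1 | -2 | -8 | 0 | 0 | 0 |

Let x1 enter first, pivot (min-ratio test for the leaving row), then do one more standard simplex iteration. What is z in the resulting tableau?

Ratio test on column x1 — row 1: 29/4 = 29/4; row 2: 13/2 = 13/2. Minimum is 13/2 at row 2 (u2 leaves); pivot element 2.
Pivot on row 2; the Z-row RHS becomes 0 − (-4)·(13/2) = 26.
Next entering variable (most negative Z-row entry -2): x4.
Ratio test on column x4 — row 1: entry -5 ≤ 0; row 2: (13/2)/(3/2) = 13/3. Minimum is 13/3 at row 2 (x1 leaves); pivot element 3/2.
After the second pivot the Z-row RHS is 26 − (-2)·(13/3) = 104/3.

104/3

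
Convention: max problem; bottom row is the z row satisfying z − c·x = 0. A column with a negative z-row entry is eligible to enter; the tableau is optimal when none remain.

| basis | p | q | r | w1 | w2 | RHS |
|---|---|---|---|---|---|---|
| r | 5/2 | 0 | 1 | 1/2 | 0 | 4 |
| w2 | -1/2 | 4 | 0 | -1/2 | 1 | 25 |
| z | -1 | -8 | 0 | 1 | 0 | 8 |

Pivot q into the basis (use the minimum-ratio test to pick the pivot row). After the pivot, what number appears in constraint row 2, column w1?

-1/8

Ratio test on column q — row 1: entry 0 ≤ 0; row 2: 25/4 = 25/4. Minimum is 25/4 at row 2 (w2 leaves); pivot element 4.
Divide row 2 by 4; eliminate column q from the other rows.
In the new row 2, the w1 entry is the old entry divided by the pivot: (-1/2)/4 = -1/8.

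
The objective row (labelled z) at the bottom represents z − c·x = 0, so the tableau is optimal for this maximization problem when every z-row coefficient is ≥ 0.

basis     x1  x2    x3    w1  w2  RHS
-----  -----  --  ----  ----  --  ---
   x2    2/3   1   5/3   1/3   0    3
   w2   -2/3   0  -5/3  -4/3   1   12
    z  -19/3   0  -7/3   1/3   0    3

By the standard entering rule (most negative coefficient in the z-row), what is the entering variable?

x1

Negative z-row entries: x1: -19/3, x3: -7/3.
The most negative is -19/3 in column x1, so x1 enters.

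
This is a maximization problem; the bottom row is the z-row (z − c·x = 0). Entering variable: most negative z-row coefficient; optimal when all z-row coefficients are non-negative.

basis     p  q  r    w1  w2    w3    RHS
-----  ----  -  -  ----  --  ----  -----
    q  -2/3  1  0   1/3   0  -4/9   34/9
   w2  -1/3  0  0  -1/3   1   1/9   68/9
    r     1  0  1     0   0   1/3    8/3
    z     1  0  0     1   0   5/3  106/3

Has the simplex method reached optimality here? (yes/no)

Every z-row coefficient is ≥ 0, so the tableau is optimal.

yes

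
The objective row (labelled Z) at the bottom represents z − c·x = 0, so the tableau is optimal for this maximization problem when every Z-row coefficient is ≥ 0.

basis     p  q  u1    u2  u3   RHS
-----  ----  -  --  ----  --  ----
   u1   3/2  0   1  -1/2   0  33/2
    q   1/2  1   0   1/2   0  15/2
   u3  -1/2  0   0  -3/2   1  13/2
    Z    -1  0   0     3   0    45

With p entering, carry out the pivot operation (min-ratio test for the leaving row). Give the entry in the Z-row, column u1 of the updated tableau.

2/3

Ratio test on column p — row 1: (33/2)/(3/2) = 11; row 2: (15/2)/(1/2) = 15; row 3: entry -1/2 ≤ 0. Minimum is 11 at row 1 (u1 leaves); pivot element 3/2.
Divide row 1 by 3/2; eliminate column p from the other rows.
Z-row update in column u1: 0 − (-1)·(2/3) = 2/3.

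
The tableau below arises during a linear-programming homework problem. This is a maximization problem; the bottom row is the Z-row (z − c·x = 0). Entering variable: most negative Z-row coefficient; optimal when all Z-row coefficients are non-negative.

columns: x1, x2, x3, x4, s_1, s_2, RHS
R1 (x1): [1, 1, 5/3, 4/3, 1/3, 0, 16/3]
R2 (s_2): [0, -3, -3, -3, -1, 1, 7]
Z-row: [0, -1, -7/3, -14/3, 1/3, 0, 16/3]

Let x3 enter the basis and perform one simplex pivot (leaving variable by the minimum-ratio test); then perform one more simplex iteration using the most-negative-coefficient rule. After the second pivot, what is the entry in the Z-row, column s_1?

Ratio test on column x3 — row 1: (16/3)/(5/3) = 16/5; row 2: entry -3 ≤ 0. Minimum is 16/5 at row 1 (x1 leaves); pivot element 5/3.
Divide row 1 by 5/3; eliminate column x3 from the other rows.
Second iteration: most negative Z-row entry is -14/5 in column x4, so x4 enters.
Ratio test on column x4 — row 1: (16/5)/(4/5) = 4; row 2: entry -3/5 ≤ 0. Minimum is 4 at row 1 (x3 leaves); pivot element 4/5.
Divide row 1 by 4/5; eliminate column x4 from the other rows.
After both pivots, the entry at the Z-row, column s_1 is 3/2.

3/2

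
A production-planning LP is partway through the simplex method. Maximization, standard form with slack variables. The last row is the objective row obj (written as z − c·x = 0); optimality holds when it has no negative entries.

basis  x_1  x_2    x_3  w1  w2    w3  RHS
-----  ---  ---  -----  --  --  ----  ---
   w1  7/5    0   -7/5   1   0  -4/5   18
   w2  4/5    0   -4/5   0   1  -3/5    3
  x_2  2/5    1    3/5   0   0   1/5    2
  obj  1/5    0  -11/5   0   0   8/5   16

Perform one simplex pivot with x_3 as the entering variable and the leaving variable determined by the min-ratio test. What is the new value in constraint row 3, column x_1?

Ratio test on column x_3 — row 1: entry -7/5 ≤ 0; row 2: entry -4/5 ≤ 0; row 3: 2/(3/5) = 10/3. Minimum is 10/3 at row 3 (x_2 leaves); pivot element 3/5.
Divide row 3 by 3/5; eliminate column x_3 from the other rows.
In the new row 3, the x_1 entry is the old entry divided by the pivot: (2/5)/(3/5) = 2/3.

2/3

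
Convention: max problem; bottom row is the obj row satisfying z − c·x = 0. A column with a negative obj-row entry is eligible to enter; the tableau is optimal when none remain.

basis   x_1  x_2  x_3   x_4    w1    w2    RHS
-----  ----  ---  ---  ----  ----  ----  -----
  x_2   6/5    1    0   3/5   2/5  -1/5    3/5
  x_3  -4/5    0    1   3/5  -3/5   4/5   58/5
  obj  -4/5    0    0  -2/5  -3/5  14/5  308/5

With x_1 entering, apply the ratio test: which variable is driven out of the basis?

Column x_1 entries and ratios — x_2: (3/5)/(6/5) = 1/2; x_3: -4/5 ≤ 0, skip.
Smallest ratio is 1/2 in the row of x_2, so x_2 leaves.

x_2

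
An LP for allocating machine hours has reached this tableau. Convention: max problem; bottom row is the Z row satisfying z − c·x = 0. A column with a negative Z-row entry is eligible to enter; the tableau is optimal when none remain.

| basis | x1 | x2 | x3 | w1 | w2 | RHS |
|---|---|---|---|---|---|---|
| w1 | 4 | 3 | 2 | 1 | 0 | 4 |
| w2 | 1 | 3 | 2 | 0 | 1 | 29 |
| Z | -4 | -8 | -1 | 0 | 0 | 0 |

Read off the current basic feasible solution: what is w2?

w2 is basic (row 2); its value is the RHS of that row, 29.

29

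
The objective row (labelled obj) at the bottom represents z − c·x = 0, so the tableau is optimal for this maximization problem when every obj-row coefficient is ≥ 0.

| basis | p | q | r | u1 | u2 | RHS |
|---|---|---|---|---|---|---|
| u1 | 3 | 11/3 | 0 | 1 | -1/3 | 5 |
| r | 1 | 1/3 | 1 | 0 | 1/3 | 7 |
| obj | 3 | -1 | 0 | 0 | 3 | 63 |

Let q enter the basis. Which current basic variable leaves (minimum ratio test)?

u1

Column q entries and ratios — u1: 5/(11/3) = 15/11; r: 7/(1/3) = 21.
Smallest ratio is 15/11 in the row of u1, so u1 leaves.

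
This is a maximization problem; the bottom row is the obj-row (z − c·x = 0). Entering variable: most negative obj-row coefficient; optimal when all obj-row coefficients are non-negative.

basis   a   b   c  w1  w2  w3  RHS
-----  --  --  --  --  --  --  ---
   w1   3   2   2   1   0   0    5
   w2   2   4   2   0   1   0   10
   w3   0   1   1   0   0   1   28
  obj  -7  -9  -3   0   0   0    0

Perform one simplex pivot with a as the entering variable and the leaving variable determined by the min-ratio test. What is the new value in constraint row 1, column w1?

1/3

Ratio test on column a — row 1: 5/3 = 5/3; row 2: 10/2 = 5; row 3: entry 0 ≤ 0. Minimum is 5/3 at row 1 (w1 leaves); pivot element 3.
Divide row 1 by 3; eliminate column a from the other rows.
In the new row 1, the w1 entry is the old entry divided by the pivot: 1/3 = 1/3.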